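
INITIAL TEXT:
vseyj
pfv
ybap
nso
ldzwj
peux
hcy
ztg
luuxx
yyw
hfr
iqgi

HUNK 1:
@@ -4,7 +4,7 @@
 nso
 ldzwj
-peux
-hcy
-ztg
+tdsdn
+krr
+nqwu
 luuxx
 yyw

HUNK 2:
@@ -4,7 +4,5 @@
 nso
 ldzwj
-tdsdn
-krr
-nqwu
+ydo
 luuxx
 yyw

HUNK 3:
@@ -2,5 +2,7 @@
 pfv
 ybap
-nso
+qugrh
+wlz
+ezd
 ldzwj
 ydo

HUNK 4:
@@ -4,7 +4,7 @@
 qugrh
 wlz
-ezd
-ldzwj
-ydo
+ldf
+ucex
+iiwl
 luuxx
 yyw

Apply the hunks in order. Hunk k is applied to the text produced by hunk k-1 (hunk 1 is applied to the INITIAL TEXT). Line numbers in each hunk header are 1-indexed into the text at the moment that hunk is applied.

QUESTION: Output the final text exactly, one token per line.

Answer: vseyj
pfv
ybap
qugrh
wlz
ldf
ucex
iiwl
luuxx
yyw
hfr
iqgi

Derivation:
Hunk 1: at line 4 remove [peux,hcy,ztg] add [tdsdn,krr,nqwu] -> 12 lines: vseyj pfv ybap nso ldzwj tdsdn krr nqwu luuxx yyw hfr iqgi
Hunk 2: at line 4 remove [tdsdn,krr,nqwu] add [ydo] -> 10 lines: vseyj pfv ybap nso ldzwj ydo luuxx yyw hfr iqgi
Hunk 3: at line 2 remove [nso] add [qugrh,wlz,ezd] -> 12 lines: vseyj pfv ybap qugrh wlz ezd ldzwj ydo luuxx yyw hfr iqgi
Hunk 4: at line 4 remove [ezd,ldzwj,ydo] add [ldf,ucex,iiwl] -> 12 lines: vseyj pfv ybap qugrh wlz ldf ucex iiwl luuxx yyw hfr iqgi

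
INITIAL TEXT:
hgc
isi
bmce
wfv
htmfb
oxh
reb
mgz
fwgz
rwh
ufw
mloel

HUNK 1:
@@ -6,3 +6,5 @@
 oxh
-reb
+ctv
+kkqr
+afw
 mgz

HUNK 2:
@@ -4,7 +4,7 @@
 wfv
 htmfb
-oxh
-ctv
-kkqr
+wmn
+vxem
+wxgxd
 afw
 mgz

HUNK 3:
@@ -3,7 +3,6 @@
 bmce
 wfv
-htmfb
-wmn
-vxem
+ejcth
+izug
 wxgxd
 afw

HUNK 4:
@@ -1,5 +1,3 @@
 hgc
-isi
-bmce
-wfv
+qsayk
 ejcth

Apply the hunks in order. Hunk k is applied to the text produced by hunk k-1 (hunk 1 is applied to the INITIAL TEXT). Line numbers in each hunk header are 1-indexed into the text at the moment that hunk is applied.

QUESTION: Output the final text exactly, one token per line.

Hunk 1: at line 6 remove [reb] add [ctv,kkqr,afw] -> 14 lines: hgc isi bmce wfv htmfb oxh ctv kkqr afw mgz fwgz rwh ufw mloel
Hunk 2: at line 4 remove [oxh,ctv,kkqr] add [wmn,vxem,wxgxd] -> 14 lines: hgc isi bmce wfv htmfb wmn vxem wxgxd afw mgz fwgz rwh ufw mloel
Hunk 3: at line 3 remove [htmfb,wmn,vxem] add [ejcth,izug] -> 13 lines: hgc isi bmce wfv ejcth izug wxgxd afw mgz fwgz rwh ufw mloel
Hunk 4: at line 1 remove [isi,bmce,wfv] add [qsayk] -> 11 lines: hgc qsayk ejcth izug wxgxd afw mgz fwgz rwh ufw mloel

Answer: hgc
qsayk
ejcth
izug
wxgxd
afw
mgz
fwgz
rwh
ufw
mloel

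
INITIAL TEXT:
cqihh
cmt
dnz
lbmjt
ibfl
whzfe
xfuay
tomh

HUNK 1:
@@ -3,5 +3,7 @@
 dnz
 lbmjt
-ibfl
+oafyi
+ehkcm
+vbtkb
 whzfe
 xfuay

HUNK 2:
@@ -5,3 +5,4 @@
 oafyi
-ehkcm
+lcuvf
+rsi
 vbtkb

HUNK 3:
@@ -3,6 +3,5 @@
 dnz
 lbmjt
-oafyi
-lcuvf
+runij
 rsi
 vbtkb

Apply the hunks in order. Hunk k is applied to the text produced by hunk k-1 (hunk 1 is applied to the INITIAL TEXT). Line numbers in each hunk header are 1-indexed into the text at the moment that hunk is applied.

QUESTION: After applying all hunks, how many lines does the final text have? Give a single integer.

Hunk 1: at line 3 remove [ibfl] add [oafyi,ehkcm,vbtkb] -> 10 lines: cqihh cmt dnz lbmjt oafyi ehkcm vbtkb whzfe xfuay tomh
Hunk 2: at line 5 remove [ehkcm] add [lcuvf,rsi] -> 11 lines: cqihh cmt dnz lbmjt oafyi lcuvf rsi vbtkb whzfe xfuay tomh
Hunk 3: at line 3 remove [oafyi,lcuvf] add [runij] -> 10 lines: cqihh cmt dnz lbmjt runij rsi vbtkb whzfe xfuay tomh
Final line count: 10

Answer: 10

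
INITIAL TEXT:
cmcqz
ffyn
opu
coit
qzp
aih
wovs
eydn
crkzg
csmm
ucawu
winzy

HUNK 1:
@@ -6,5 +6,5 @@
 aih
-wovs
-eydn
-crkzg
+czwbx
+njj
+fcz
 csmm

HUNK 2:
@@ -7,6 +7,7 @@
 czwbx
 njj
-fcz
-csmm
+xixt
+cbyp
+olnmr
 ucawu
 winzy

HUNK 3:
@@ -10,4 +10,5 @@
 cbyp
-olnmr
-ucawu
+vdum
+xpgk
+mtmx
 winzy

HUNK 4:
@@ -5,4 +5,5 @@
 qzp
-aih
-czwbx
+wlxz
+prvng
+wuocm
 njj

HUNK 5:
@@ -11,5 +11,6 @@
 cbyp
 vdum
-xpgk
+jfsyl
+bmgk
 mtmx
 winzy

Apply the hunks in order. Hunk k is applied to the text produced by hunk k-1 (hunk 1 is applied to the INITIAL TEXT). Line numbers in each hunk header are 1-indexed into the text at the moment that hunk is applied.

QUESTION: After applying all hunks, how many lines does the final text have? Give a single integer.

Answer: 16

Derivation:
Hunk 1: at line 6 remove [wovs,eydn,crkzg] add [czwbx,njj,fcz] -> 12 lines: cmcqz ffyn opu coit qzp aih czwbx njj fcz csmm ucawu winzy
Hunk 2: at line 7 remove [fcz,csmm] add [xixt,cbyp,olnmr] -> 13 lines: cmcqz ffyn opu coit qzp aih czwbx njj xixt cbyp olnmr ucawu winzy
Hunk 3: at line 10 remove [olnmr,ucawu] add [vdum,xpgk,mtmx] -> 14 lines: cmcqz ffyn opu coit qzp aih czwbx njj xixt cbyp vdum xpgk mtmx winzy
Hunk 4: at line 5 remove [aih,czwbx] add [wlxz,prvng,wuocm] -> 15 lines: cmcqz ffyn opu coit qzp wlxz prvng wuocm njj xixt cbyp vdum xpgk mtmx winzy
Hunk 5: at line 11 remove [xpgk] add [jfsyl,bmgk] -> 16 lines: cmcqz ffyn opu coit qzp wlxz prvng wuocm njj xixt cbyp vdum jfsyl bmgk mtmx winzy
Final line count: 16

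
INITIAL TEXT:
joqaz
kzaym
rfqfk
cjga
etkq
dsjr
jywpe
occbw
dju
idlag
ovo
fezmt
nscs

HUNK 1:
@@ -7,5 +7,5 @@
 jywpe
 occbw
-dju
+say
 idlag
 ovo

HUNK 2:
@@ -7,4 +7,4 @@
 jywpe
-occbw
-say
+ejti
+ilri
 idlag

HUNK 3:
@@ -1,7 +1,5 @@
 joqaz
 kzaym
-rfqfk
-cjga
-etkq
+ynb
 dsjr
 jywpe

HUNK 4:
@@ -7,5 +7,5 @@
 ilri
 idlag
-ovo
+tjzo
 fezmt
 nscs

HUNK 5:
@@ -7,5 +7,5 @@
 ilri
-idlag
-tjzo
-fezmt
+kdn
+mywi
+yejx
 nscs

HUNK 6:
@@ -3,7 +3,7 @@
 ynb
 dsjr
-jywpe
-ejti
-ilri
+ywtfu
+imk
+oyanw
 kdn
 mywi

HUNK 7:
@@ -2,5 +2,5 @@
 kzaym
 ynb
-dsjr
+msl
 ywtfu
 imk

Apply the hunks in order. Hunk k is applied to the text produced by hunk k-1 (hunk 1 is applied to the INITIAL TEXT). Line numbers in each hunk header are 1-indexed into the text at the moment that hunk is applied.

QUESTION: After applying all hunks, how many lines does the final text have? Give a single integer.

Answer: 11

Derivation:
Hunk 1: at line 7 remove [dju] add [say] -> 13 lines: joqaz kzaym rfqfk cjga etkq dsjr jywpe occbw say idlag ovo fezmt nscs
Hunk 2: at line 7 remove [occbw,say] add [ejti,ilri] -> 13 lines: joqaz kzaym rfqfk cjga etkq dsjr jywpe ejti ilri idlag ovo fezmt nscs
Hunk 3: at line 1 remove [rfqfk,cjga,etkq] add [ynb] -> 11 lines: joqaz kzaym ynb dsjr jywpe ejti ilri idlag ovo fezmt nscs
Hunk 4: at line 7 remove [ovo] add [tjzo] -> 11 lines: joqaz kzaym ynb dsjr jywpe ejti ilri idlag tjzo fezmt nscs
Hunk 5: at line 7 remove [idlag,tjzo,fezmt] add [kdn,mywi,yejx] -> 11 lines: joqaz kzaym ynb dsjr jywpe ejti ilri kdn mywi yejx nscs
Hunk 6: at line 3 remove [jywpe,ejti,ilri] add [ywtfu,imk,oyanw] -> 11 lines: joqaz kzaym ynb dsjr ywtfu imk oyanw kdn mywi yejx nscs
Hunk 7: at line 2 remove [dsjr] add [msl] -> 11 lines: joqaz kzaym ynb msl ywtfu imk oyanw kdn mywi yejx nscs
Final line count: 11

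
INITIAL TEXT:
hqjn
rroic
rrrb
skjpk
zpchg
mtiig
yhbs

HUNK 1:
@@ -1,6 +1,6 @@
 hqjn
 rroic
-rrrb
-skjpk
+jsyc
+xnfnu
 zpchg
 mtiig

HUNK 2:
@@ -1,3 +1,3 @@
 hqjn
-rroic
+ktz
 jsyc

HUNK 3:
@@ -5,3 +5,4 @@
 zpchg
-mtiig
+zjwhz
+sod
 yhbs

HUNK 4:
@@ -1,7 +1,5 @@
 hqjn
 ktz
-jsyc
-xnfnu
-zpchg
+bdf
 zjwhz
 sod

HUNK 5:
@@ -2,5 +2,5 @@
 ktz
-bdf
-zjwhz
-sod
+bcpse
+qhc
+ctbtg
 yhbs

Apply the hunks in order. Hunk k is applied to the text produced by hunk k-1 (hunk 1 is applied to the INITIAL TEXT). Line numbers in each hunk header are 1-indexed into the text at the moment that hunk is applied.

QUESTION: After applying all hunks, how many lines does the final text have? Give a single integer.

Hunk 1: at line 1 remove [rrrb,skjpk] add [jsyc,xnfnu] -> 7 lines: hqjn rroic jsyc xnfnu zpchg mtiig yhbs
Hunk 2: at line 1 remove [rroic] add [ktz] -> 7 lines: hqjn ktz jsyc xnfnu zpchg mtiig yhbs
Hunk 3: at line 5 remove [mtiig] add [zjwhz,sod] -> 8 lines: hqjn ktz jsyc xnfnu zpchg zjwhz sod yhbs
Hunk 4: at line 1 remove [jsyc,xnfnu,zpchg] add [bdf] -> 6 lines: hqjn ktz bdf zjwhz sod yhbs
Hunk 5: at line 2 remove [bdf,zjwhz,sod] add [bcpse,qhc,ctbtg] -> 6 lines: hqjn ktz bcpse qhc ctbtg yhbs
Final line count: 6

Answer: 6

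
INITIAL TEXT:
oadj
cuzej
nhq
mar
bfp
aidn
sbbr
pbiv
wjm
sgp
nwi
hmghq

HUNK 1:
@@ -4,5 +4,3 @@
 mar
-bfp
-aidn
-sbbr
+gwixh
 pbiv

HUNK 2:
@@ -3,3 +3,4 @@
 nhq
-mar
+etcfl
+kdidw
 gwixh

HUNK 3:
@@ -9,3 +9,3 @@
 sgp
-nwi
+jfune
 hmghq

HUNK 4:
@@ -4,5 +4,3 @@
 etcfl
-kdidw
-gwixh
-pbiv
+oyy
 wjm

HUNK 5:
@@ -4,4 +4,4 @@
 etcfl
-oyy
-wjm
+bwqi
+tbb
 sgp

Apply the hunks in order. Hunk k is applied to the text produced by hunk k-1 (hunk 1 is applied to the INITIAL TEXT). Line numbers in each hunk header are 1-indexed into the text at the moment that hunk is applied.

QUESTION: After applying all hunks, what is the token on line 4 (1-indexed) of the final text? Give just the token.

Hunk 1: at line 4 remove [bfp,aidn,sbbr] add [gwixh] -> 10 lines: oadj cuzej nhq mar gwixh pbiv wjm sgp nwi hmghq
Hunk 2: at line 3 remove [mar] add [etcfl,kdidw] -> 11 lines: oadj cuzej nhq etcfl kdidw gwixh pbiv wjm sgp nwi hmghq
Hunk 3: at line 9 remove [nwi] add [jfune] -> 11 lines: oadj cuzej nhq etcfl kdidw gwixh pbiv wjm sgp jfune hmghq
Hunk 4: at line 4 remove [kdidw,gwixh,pbiv] add [oyy] -> 9 lines: oadj cuzej nhq etcfl oyy wjm sgp jfune hmghq
Hunk 5: at line 4 remove [oyy,wjm] add [bwqi,tbb] -> 9 lines: oadj cuzej nhq etcfl bwqi tbb sgp jfune hmghq
Final line 4: etcfl

Answer: etcfl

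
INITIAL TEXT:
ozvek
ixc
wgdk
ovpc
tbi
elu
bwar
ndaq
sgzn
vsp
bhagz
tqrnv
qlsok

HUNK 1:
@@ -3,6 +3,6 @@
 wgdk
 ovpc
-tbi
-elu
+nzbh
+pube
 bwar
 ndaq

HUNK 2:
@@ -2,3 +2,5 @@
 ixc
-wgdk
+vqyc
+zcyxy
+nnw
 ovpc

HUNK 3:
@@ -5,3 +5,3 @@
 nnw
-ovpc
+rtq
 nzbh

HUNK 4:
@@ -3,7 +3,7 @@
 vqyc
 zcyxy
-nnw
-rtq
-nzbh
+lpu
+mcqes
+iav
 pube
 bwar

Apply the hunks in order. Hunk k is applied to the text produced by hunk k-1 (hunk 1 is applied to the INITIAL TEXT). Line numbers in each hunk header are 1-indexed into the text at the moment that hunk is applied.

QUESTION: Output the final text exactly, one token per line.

Answer: ozvek
ixc
vqyc
zcyxy
lpu
mcqes
iav
pube
bwar
ndaq
sgzn
vsp
bhagz
tqrnv
qlsok

Derivation:
Hunk 1: at line 3 remove [tbi,elu] add [nzbh,pube] -> 13 lines: ozvek ixc wgdk ovpc nzbh pube bwar ndaq sgzn vsp bhagz tqrnv qlsok
Hunk 2: at line 2 remove [wgdk] add [vqyc,zcyxy,nnw] -> 15 lines: ozvek ixc vqyc zcyxy nnw ovpc nzbh pube bwar ndaq sgzn vsp bhagz tqrnv qlsok
Hunk 3: at line 5 remove [ovpc] add [rtq] -> 15 lines: ozvek ixc vqyc zcyxy nnw rtq nzbh pube bwar ndaq sgzn vsp bhagz tqrnv qlsok
Hunk 4: at line 3 remove [nnw,rtq,nzbh] add [lpu,mcqes,iav] -> 15 lines: ozvek ixc vqyc zcyxy lpu mcqes iav pube bwar ndaq sgzn vsp bhagz tqrnv qlsok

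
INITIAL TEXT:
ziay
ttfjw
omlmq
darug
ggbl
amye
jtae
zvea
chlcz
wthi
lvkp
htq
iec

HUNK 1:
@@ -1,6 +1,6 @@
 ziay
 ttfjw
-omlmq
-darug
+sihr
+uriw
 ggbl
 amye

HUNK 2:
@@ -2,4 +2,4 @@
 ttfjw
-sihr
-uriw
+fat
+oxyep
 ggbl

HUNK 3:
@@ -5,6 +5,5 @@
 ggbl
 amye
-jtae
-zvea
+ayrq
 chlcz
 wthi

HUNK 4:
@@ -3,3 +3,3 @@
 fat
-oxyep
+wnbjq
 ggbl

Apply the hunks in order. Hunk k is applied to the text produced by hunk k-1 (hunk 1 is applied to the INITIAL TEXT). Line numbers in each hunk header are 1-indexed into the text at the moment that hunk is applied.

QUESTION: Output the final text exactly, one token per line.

Answer: ziay
ttfjw
fat
wnbjq
ggbl
amye
ayrq
chlcz
wthi
lvkp
htq
iec

Derivation:
Hunk 1: at line 1 remove [omlmq,darug] add [sihr,uriw] -> 13 lines: ziay ttfjw sihr uriw ggbl amye jtae zvea chlcz wthi lvkp htq iec
Hunk 2: at line 2 remove [sihr,uriw] add [fat,oxyep] -> 13 lines: ziay ttfjw fat oxyep ggbl amye jtae zvea chlcz wthi lvkp htq iec
Hunk 3: at line 5 remove [jtae,zvea] add [ayrq] -> 12 lines: ziay ttfjw fat oxyep ggbl amye ayrq chlcz wthi lvkp htq iec
Hunk 4: at line 3 remove [oxyep] add [wnbjq] -> 12 lines: ziay ttfjw fat wnbjq ggbl amye ayrq chlcz wthi lvkp htq iec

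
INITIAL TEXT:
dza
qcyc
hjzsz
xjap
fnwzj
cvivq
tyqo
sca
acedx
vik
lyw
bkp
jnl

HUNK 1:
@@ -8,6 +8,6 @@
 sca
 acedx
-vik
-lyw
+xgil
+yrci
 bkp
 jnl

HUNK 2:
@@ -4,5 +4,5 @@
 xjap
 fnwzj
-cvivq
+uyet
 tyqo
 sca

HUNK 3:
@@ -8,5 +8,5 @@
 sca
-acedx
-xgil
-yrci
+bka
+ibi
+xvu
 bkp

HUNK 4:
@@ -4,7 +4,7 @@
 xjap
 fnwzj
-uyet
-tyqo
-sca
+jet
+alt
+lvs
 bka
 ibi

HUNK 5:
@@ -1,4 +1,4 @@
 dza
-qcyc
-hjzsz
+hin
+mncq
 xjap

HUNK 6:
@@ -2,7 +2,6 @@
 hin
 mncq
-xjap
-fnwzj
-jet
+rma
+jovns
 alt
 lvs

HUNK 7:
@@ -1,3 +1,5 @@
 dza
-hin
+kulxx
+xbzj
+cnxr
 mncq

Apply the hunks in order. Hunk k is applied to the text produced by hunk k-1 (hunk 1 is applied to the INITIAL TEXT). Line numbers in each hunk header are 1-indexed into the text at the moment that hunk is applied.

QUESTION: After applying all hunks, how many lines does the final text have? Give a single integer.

Hunk 1: at line 8 remove [vik,lyw] add [xgil,yrci] -> 13 lines: dza qcyc hjzsz xjap fnwzj cvivq tyqo sca acedx xgil yrci bkp jnl
Hunk 2: at line 4 remove [cvivq] add [uyet] -> 13 lines: dza qcyc hjzsz xjap fnwzj uyet tyqo sca acedx xgil yrci bkp jnl
Hunk 3: at line 8 remove [acedx,xgil,yrci] add [bka,ibi,xvu] -> 13 lines: dza qcyc hjzsz xjap fnwzj uyet tyqo sca bka ibi xvu bkp jnl
Hunk 4: at line 4 remove [uyet,tyqo,sca] add [jet,alt,lvs] -> 13 lines: dza qcyc hjzsz xjap fnwzj jet alt lvs bka ibi xvu bkp jnl
Hunk 5: at line 1 remove [qcyc,hjzsz] add [hin,mncq] -> 13 lines: dza hin mncq xjap fnwzj jet alt lvs bka ibi xvu bkp jnl
Hunk 6: at line 2 remove [xjap,fnwzj,jet] add [rma,jovns] -> 12 lines: dza hin mncq rma jovns alt lvs bka ibi xvu bkp jnl
Hunk 7: at line 1 remove [hin] add [kulxx,xbzj,cnxr] -> 14 lines: dza kulxx xbzj cnxr mncq rma jovns alt lvs bka ibi xvu bkp jnl
Final line count: 14

Answer: 14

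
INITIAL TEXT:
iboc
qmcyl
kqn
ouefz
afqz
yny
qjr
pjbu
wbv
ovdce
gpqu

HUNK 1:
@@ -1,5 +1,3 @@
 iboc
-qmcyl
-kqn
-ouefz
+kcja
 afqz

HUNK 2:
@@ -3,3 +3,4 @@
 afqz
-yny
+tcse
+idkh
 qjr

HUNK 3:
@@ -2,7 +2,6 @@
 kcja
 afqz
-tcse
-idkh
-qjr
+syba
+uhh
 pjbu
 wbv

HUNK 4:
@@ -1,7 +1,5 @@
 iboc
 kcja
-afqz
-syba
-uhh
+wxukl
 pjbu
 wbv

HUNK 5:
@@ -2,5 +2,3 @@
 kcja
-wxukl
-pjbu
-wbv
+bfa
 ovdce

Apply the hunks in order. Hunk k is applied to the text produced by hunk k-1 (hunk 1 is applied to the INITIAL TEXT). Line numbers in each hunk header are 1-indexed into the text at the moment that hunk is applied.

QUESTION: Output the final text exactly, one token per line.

Answer: iboc
kcja
bfa
ovdce
gpqu

Derivation:
Hunk 1: at line 1 remove [qmcyl,kqn,ouefz] add [kcja] -> 9 lines: iboc kcja afqz yny qjr pjbu wbv ovdce gpqu
Hunk 2: at line 3 remove [yny] add [tcse,idkh] -> 10 lines: iboc kcja afqz tcse idkh qjr pjbu wbv ovdce gpqu
Hunk 3: at line 2 remove [tcse,idkh,qjr] add [syba,uhh] -> 9 lines: iboc kcja afqz syba uhh pjbu wbv ovdce gpqu
Hunk 4: at line 1 remove [afqz,syba,uhh] add [wxukl] -> 7 lines: iboc kcja wxukl pjbu wbv ovdce gpqu
Hunk 5: at line 2 remove [wxukl,pjbu,wbv] add [bfa] -> 5 lines: iboc kcja bfa ovdce gpqu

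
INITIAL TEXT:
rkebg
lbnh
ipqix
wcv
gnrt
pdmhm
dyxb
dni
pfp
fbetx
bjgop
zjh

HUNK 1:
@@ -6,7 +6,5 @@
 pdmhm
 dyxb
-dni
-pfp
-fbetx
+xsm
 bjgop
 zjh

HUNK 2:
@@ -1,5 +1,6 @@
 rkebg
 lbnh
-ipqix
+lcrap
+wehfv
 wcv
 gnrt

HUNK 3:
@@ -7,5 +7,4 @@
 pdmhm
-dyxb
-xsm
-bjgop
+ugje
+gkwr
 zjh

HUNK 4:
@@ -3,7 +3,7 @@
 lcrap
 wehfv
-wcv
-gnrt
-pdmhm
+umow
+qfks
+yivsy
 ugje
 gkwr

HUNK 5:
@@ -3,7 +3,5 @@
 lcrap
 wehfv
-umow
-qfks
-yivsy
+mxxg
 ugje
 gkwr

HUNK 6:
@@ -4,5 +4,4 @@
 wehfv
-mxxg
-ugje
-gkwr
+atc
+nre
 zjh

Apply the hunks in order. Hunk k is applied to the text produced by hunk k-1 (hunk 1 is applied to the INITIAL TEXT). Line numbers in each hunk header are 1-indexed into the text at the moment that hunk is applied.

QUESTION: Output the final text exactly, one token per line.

Hunk 1: at line 6 remove [dni,pfp,fbetx] add [xsm] -> 10 lines: rkebg lbnh ipqix wcv gnrt pdmhm dyxb xsm bjgop zjh
Hunk 2: at line 1 remove [ipqix] add [lcrap,wehfv] -> 11 lines: rkebg lbnh lcrap wehfv wcv gnrt pdmhm dyxb xsm bjgop zjh
Hunk 3: at line 7 remove [dyxb,xsm,bjgop] add [ugje,gkwr] -> 10 lines: rkebg lbnh lcrap wehfv wcv gnrt pdmhm ugje gkwr zjh
Hunk 4: at line 3 remove [wcv,gnrt,pdmhm] add [umow,qfks,yivsy] -> 10 lines: rkebg lbnh lcrap wehfv umow qfks yivsy ugje gkwr zjh
Hunk 5: at line 3 remove [umow,qfks,yivsy] add [mxxg] -> 8 lines: rkebg lbnh lcrap wehfv mxxg ugje gkwr zjh
Hunk 6: at line 4 remove [mxxg,ugje,gkwr] add [atc,nre] -> 7 lines: rkebg lbnh lcrap wehfv atc nre zjh

Answer: rkebg
lbnh
lcrap
wehfv
atc
nre
zjh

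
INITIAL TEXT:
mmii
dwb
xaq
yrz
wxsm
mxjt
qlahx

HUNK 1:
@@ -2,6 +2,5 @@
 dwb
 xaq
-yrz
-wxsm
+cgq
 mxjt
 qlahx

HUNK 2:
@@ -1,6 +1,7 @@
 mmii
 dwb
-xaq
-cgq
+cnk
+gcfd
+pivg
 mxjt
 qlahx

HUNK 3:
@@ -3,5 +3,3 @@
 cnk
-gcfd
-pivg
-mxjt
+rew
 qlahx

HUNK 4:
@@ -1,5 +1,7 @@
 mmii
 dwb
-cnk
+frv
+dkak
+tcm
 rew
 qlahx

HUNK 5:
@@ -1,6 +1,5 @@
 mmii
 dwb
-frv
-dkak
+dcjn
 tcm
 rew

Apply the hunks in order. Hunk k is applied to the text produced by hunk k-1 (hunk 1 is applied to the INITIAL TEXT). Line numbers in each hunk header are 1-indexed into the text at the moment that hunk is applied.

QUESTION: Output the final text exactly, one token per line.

Hunk 1: at line 2 remove [yrz,wxsm] add [cgq] -> 6 lines: mmii dwb xaq cgq mxjt qlahx
Hunk 2: at line 1 remove [xaq,cgq] add [cnk,gcfd,pivg] -> 7 lines: mmii dwb cnk gcfd pivg mxjt qlahx
Hunk 3: at line 3 remove [gcfd,pivg,mxjt] add [rew] -> 5 lines: mmii dwb cnk rew qlahx
Hunk 4: at line 1 remove [cnk] add [frv,dkak,tcm] -> 7 lines: mmii dwb frv dkak tcm rew qlahx
Hunk 5: at line 1 remove [frv,dkak] add [dcjn] -> 6 lines: mmii dwb dcjn tcm rew qlahx

Answer: mmii
dwb
dcjn
tcm
rew
qlahx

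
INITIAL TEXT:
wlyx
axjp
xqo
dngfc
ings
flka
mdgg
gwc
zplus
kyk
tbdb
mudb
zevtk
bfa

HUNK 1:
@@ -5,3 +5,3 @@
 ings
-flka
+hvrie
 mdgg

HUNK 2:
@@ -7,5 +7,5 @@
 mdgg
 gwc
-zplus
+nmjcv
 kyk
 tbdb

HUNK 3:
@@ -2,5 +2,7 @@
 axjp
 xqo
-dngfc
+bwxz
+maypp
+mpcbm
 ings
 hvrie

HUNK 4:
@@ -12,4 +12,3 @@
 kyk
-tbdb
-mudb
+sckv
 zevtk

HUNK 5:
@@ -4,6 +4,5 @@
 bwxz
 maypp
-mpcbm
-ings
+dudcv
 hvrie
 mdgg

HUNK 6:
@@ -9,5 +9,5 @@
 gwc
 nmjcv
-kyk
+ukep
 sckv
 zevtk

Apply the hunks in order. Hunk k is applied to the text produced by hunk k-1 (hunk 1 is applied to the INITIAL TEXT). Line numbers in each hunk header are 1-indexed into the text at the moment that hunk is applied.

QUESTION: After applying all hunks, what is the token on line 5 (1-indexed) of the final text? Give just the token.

Hunk 1: at line 5 remove [flka] add [hvrie] -> 14 lines: wlyx axjp xqo dngfc ings hvrie mdgg gwc zplus kyk tbdb mudb zevtk bfa
Hunk 2: at line 7 remove [zplus] add [nmjcv] -> 14 lines: wlyx axjp xqo dngfc ings hvrie mdgg gwc nmjcv kyk tbdb mudb zevtk bfa
Hunk 3: at line 2 remove [dngfc] add [bwxz,maypp,mpcbm] -> 16 lines: wlyx axjp xqo bwxz maypp mpcbm ings hvrie mdgg gwc nmjcv kyk tbdb mudb zevtk bfa
Hunk 4: at line 12 remove [tbdb,mudb] add [sckv] -> 15 lines: wlyx axjp xqo bwxz maypp mpcbm ings hvrie mdgg gwc nmjcv kyk sckv zevtk bfa
Hunk 5: at line 4 remove [mpcbm,ings] add [dudcv] -> 14 lines: wlyx axjp xqo bwxz maypp dudcv hvrie mdgg gwc nmjcv kyk sckv zevtk bfa
Hunk 6: at line 9 remove [kyk] add [ukep] -> 14 lines: wlyx axjp xqo bwxz maypp dudcv hvrie mdgg gwc nmjcv ukep sckv zevtk bfa
Final line 5: maypp

Answer: maypp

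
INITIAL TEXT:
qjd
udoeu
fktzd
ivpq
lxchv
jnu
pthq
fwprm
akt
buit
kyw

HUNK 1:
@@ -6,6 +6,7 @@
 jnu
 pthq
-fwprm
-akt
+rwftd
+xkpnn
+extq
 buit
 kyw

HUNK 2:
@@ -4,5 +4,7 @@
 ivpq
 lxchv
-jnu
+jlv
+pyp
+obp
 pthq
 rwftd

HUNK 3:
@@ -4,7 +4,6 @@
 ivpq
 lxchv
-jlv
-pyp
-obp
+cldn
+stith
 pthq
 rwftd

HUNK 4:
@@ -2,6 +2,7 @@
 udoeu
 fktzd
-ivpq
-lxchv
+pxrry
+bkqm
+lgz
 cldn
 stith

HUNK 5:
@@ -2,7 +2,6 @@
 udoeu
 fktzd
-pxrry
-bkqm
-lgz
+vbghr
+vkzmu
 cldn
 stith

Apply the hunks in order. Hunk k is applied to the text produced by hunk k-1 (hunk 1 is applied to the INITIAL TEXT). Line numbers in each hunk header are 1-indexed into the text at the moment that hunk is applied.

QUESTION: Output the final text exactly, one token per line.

Answer: qjd
udoeu
fktzd
vbghr
vkzmu
cldn
stith
pthq
rwftd
xkpnn
extq
buit
kyw

Derivation:
Hunk 1: at line 6 remove [fwprm,akt] add [rwftd,xkpnn,extq] -> 12 lines: qjd udoeu fktzd ivpq lxchv jnu pthq rwftd xkpnn extq buit kyw
Hunk 2: at line 4 remove [jnu] add [jlv,pyp,obp] -> 14 lines: qjd udoeu fktzd ivpq lxchv jlv pyp obp pthq rwftd xkpnn extq buit kyw
Hunk 3: at line 4 remove [jlv,pyp,obp] add [cldn,stith] -> 13 lines: qjd udoeu fktzd ivpq lxchv cldn stith pthq rwftd xkpnn extq buit kyw
Hunk 4: at line 2 remove [ivpq,lxchv] add [pxrry,bkqm,lgz] -> 14 lines: qjd udoeu fktzd pxrry bkqm lgz cldn stith pthq rwftd xkpnn extq buit kyw
Hunk 5: at line 2 remove [pxrry,bkqm,lgz] add [vbghr,vkzmu] -> 13 lines: qjd udoeu fktzd vbghr vkzmu cldn stith pthq rwftd xkpnn extq buit kyw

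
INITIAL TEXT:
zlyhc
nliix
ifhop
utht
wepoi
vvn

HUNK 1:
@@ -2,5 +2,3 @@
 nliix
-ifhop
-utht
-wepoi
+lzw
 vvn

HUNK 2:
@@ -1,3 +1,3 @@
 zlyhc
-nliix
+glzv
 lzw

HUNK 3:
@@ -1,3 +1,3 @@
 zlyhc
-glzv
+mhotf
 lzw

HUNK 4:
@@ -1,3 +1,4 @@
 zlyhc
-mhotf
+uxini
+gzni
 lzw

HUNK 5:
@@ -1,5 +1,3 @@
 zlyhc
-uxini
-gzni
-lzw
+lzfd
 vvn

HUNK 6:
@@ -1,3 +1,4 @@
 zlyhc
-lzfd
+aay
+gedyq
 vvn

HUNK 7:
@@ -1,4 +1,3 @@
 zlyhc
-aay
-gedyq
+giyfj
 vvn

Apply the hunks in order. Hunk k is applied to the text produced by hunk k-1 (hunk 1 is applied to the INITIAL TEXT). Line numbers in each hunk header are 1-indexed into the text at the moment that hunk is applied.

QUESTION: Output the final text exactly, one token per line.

Answer: zlyhc
giyfj
vvn

Derivation:
Hunk 1: at line 2 remove [ifhop,utht,wepoi] add [lzw] -> 4 lines: zlyhc nliix lzw vvn
Hunk 2: at line 1 remove [nliix] add [glzv] -> 4 lines: zlyhc glzv lzw vvn
Hunk 3: at line 1 remove [glzv] add [mhotf] -> 4 lines: zlyhc mhotf lzw vvn
Hunk 4: at line 1 remove [mhotf] add [uxini,gzni] -> 5 lines: zlyhc uxini gzni lzw vvn
Hunk 5: at line 1 remove [uxini,gzni,lzw] add [lzfd] -> 3 lines: zlyhc lzfd vvn
Hunk 6: at line 1 remove [lzfd] add [aay,gedyq] -> 4 lines: zlyhc aay gedyq vvn
Hunk 7: at line 1 remove [aay,gedyq] add [giyfj] -> 3 lines: zlyhc giyfj vvn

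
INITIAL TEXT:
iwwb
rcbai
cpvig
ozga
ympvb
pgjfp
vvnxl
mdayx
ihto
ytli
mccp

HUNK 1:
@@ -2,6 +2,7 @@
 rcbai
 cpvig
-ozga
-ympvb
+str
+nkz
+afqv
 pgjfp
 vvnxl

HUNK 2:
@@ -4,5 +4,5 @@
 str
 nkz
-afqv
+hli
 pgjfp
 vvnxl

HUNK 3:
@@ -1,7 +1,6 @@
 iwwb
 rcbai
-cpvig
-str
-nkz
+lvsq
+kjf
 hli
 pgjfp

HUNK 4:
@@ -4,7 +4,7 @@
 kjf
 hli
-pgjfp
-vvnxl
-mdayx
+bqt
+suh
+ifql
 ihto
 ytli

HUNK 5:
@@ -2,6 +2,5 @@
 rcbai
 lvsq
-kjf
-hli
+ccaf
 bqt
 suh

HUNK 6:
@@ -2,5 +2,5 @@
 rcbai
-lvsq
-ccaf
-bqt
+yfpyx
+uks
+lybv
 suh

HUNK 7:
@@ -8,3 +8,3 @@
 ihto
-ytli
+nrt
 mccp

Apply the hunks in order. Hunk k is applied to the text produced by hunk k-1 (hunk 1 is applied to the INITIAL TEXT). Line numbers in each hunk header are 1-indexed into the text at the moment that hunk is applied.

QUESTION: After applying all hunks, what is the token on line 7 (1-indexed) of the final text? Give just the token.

Answer: ifql

Derivation:
Hunk 1: at line 2 remove [ozga,ympvb] add [str,nkz,afqv] -> 12 lines: iwwb rcbai cpvig str nkz afqv pgjfp vvnxl mdayx ihto ytli mccp
Hunk 2: at line 4 remove [afqv] add [hli] -> 12 lines: iwwb rcbai cpvig str nkz hli pgjfp vvnxl mdayx ihto ytli mccp
Hunk 3: at line 1 remove [cpvig,str,nkz] add [lvsq,kjf] -> 11 lines: iwwb rcbai lvsq kjf hli pgjfp vvnxl mdayx ihto ytli mccp
Hunk 4: at line 4 remove [pgjfp,vvnxl,mdayx] add [bqt,suh,ifql] -> 11 lines: iwwb rcbai lvsq kjf hli bqt suh ifql ihto ytli mccp
Hunk 5: at line 2 remove [kjf,hli] add [ccaf] -> 10 lines: iwwb rcbai lvsq ccaf bqt suh ifql ihto ytli mccp
Hunk 6: at line 2 remove [lvsq,ccaf,bqt] add [yfpyx,uks,lybv] -> 10 lines: iwwb rcbai yfpyx uks lybv suh ifql ihto ytli mccp
Hunk 7: at line 8 remove [ytli] add [nrt] -> 10 lines: iwwb rcbai yfpyx uks lybv suh ifql ihto nrt mccp
Final line 7: ifql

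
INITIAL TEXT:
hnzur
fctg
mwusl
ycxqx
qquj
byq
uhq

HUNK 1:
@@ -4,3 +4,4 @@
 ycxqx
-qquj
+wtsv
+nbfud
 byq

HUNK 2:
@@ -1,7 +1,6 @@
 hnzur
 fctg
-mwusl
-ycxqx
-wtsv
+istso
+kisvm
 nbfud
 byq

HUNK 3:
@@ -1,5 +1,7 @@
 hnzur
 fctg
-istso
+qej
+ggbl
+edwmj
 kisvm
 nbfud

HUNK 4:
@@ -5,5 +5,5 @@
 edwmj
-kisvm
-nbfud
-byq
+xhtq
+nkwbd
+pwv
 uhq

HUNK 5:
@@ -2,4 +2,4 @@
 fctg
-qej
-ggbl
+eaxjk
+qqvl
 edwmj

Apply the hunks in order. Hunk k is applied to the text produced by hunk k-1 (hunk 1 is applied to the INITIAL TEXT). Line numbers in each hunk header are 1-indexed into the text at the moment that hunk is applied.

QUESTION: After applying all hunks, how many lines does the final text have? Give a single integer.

Hunk 1: at line 4 remove [qquj] add [wtsv,nbfud] -> 8 lines: hnzur fctg mwusl ycxqx wtsv nbfud byq uhq
Hunk 2: at line 1 remove [mwusl,ycxqx,wtsv] add [istso,kisvm] -> 7 lines: hnzur fctg istso kisvm nbfud byq uhq
Hunk 3: at line 1 remove [istso] add [qej,ggbl,edwmj] -> 9 lines: hnzur fctg qej ggbl edwmj kisvm nbfud byq uhq
Hunk 4: at line 5 remove [kisvm,nbfud,byq] add [xhtq,nkwbd,pwv] -> 9 lines: hnzur fctg qej ggbl edwmj xhtq nkwbd pwv uhq
Hunk 5: at line 2 remove [qej,ggbl] add [eaxjk,qqvl] -> 9 lines: hnzur fctg eaxjk qqvl edwmj xhtq nkwbd pwv uhq
Final line count: 9

Answer: 9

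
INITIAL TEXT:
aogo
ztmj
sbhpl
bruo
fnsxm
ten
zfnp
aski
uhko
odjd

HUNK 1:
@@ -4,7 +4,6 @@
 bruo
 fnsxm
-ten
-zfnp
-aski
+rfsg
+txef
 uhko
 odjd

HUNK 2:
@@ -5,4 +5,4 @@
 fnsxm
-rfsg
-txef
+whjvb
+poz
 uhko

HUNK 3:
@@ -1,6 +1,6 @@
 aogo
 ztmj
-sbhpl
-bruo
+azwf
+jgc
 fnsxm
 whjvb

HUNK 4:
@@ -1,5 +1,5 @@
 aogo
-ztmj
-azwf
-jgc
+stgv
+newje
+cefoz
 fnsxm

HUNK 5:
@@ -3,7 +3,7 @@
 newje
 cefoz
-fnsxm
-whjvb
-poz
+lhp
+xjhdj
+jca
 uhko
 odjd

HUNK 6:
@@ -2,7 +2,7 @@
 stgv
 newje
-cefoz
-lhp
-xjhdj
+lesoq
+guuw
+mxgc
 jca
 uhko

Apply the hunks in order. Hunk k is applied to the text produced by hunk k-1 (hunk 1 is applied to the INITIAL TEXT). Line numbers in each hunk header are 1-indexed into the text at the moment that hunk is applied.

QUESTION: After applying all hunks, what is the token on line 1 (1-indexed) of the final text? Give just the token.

Answer: aogo

Derivation:
Hunk 1: at line 4 remove [ten,zfnp,aski] add [rfsg,txef] -> 9 lines: aogo ztmj sbhpl bruo fnsxm rfsg txef uhko odjd
Hunk 2: at line 5 remove [rfsg,txef] add [whjvb,poz] -> 9 lines: aogo ztmj sbhpl bruo fnsxm whjvb poz uhko odjd
Hunk 3: at line 1 remove [sbhpl,bruo] add [azwf,jgc] -> 9 lines: aogo ztmj azwf jgc fnsxm whjvb poz uhko odjd
Hunk 4: at line 1 remove [ztmj,azwf,jgc] add [stgv,newje,cefoz] -> 9 lines: aogo stgv newje cefoz fnsxm whjvb poz uhko odjd
Hunk 5: at line 3 remove [fnsxm,whjvb,poz] add [lhp,xjhdj,jca] -> 9 lines: aogo stgv newje cefoz lhp xjhdj jca uhko odjd
Hunk 6: at line 2 remove [cefoz,lhp,xjhdj] add [lesoq,guuw,mxgc] -> 9 lines: aogo stgv newje lesoq guuw mxgc jca uhko odjd
Final line 1: aogo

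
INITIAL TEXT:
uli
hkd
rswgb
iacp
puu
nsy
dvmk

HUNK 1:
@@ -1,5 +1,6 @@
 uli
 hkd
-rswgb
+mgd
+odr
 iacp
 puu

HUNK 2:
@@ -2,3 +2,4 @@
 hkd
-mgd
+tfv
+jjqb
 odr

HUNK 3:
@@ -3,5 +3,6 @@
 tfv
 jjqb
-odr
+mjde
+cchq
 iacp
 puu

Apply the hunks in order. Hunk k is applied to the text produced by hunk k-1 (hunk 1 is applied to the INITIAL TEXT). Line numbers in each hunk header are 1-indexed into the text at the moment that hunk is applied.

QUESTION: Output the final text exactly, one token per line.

Answer: uli
hkd
tfv
jjqb
mjde
cchq
iacp
puu
nsy
dvmk

Derivation:
Hunk 1: at line 1 remove [rswgb] add [mgd,odr] -> 8 lines: uli hkd mgd odr iacp puu nsy dvmk
Hunk 2: at line 2 remove [mgd] add [tfv,jjqb] -> 9 lines: uli hkd tfv jjqb odr iacp puu nsy dvmk
Hunk 3: at line 3 remove [odr] add [mjde,cchq] -> 10 lines: uli hkd tfv jjqb mjde cchq iacp puu nsy dvmk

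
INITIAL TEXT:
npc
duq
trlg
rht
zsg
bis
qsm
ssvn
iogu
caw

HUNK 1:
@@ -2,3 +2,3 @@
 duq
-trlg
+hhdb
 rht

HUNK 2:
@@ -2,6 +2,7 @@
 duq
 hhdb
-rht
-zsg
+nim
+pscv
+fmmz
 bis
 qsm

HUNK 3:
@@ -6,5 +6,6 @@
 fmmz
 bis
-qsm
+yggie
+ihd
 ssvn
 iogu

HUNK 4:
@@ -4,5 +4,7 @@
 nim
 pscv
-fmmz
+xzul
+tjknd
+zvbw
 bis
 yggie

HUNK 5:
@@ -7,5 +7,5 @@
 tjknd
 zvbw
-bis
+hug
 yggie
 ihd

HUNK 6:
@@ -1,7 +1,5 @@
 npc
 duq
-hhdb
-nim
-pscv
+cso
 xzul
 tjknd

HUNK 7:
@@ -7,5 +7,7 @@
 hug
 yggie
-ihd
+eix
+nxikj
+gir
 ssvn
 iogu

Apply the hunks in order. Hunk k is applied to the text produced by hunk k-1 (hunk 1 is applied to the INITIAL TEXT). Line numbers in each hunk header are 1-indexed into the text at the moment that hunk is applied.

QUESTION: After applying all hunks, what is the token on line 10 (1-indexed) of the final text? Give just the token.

Answer: nxikj

Derivation:
Hunk 1: at line 2 remove [trlg] add [hhdb] -> 10 lines: npc duq hhdb rht zsg bis qsm ssvn iogu caw
Hunk 2: at line 2 remove [rht,zsg] add [nim,pscv,fmmz] -> 11 lines: npc duq hhdb nim pscv fmmz bis qsm ssvn iogu caw
Hunk 3: at line 6 remove [qsm] add [yggie,ihd] -> 12 lines: npc duq hhdb nim pscv fmmz bis yggie ihd ssvn iogu caw
Hunk 4: at line 4 remove [fmmz] add [xzul,tjknd,zvbw] -> 14 lines: npc duq hhdb nim pscv xzul tjknd zvbw bis yggie ihd ssvn iogu caw
Hunk 5: at line 7 remove [bis] add [hug] -> 14 lines: npc duq hhdb nim pscv xzul tjknd zvbw hug yggie ihd ssvn iogu caw
Hunk 6: at line 1 remove [hhdb,nim,pscv] add [cso] -> 12 lines: npc duq cso xzul tjknd zvbw hug yggie ihd ssvn iogu caw
Hunk 7: at line 7 remove [ihd] add [eix,nxikj,gir] -> 14 lines: npc duq cso xzul tjknd zvbw hug yggie eix nxikj gir ssvn iogu caw
Final line 10: nxikj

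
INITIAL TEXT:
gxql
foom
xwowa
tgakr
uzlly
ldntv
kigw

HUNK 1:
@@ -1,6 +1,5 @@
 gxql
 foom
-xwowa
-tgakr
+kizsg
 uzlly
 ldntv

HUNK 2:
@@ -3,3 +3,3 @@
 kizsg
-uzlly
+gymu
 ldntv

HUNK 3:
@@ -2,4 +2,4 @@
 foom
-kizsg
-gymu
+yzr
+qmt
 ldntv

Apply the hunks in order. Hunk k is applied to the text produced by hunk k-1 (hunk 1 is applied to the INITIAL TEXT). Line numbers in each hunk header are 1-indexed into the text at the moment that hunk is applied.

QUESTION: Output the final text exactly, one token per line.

Answer: gxql
foom
yzr
qmt
ldntv
kigw

Derivation:
Hunk 1: at line 1 remove [xwowa,tgakr] add [kizsg] -> 6 lines: gxql foom kizsg uzlly ldntv kigw
Hunk 2: at line 3 remove [uzlly] add [gymu] -> 6 lines: gxql foom kizsg gymu ldntv kigw
Hunk 3: at line 2 remove [kizsg,gymu] add [yzr,qmt] -> 6 lines: gxql foom yzr qmt ldntv kigw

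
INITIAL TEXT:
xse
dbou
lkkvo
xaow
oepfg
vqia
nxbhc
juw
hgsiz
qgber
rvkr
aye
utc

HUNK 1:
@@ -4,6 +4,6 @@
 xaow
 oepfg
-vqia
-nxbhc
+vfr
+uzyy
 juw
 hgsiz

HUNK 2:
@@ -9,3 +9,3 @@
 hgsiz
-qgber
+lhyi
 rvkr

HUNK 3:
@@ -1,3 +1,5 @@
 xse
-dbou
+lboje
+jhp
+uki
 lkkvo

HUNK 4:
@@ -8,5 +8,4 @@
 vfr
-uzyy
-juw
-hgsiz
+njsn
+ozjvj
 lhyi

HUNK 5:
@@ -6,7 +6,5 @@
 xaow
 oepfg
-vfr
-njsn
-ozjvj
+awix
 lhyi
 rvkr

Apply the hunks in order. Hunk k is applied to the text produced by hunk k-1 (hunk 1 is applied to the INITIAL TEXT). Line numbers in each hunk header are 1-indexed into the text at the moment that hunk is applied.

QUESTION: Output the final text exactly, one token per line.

Hunk 1: at line 4 remove [vqia,nxbhc] add [vfr,uzyy] -> 13 lines: xse dbou lkkvo xaow oepfg vfr uzyy juw hgsiz qgber rvkr aye utc
Hunk 2: at line 9 remove [qgber] add [lhyi] -> 13 lines: xse dbou lkkvo xaow oepfg vfr uzyy juw hgsiz lhyi rvkr aye utc
Hunk 3: at line 1 remove [dbou] add [lboje,jhp,uki] -> 15 lines: xse lboje jhp uki lkkvo xaow oepfg vfr uzyy juw hgsiz lhyi rvkr aye utc
Hunk 4: at line 8 remove [uzyy,juw,hgsiz] add [njsn,ozjvj] -> 14 lines: xse lboje jhp uki lkkvo xaow oepfg vfr njsn ozjvj lhyi rvkr aye utc
Hunk 5: at line 6 remove [vfr,njsn,ozjvj] add [awix] -> 12 lines: xse lboje jhp uki lkkvo xaow oepfg awix lhyi rvkr aye utc

Answer: xse
lboje
jhp
uki
lkkvo
xaow
oepfg
awix
lhyi
rvkr
aye
utc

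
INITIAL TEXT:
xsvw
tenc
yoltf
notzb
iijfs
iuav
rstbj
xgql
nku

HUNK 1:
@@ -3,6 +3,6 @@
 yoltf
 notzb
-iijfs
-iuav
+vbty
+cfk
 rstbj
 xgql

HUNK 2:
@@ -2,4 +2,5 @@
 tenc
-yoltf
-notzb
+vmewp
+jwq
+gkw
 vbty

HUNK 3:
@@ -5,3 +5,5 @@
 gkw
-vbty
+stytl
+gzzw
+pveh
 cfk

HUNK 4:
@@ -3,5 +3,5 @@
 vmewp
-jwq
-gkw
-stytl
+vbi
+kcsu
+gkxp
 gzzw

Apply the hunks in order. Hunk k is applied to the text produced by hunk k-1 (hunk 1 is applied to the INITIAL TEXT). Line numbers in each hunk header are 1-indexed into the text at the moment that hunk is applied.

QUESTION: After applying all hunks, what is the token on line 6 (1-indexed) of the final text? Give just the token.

Hunk 1: at line 3 remove [iijfs,iuav] add [vbty,cfk] -> 9 lines: xsvw tenc yoltf notzb vbty cfk rstbj xgql nku
Hunk 2: at line 2 remove [yoltf,notzb] add [vmewp,jwq,gkw] -> 10 lines: xsvw tenc vmewp jwq gkw vbty cfk rstbj xgql nku
Hunk 3: at line 5 remove [vbty] add [stytl,gzzw,pveh] -> 12 lines: xsvw tenc vmewp jwq gkw stytl gzzw pveh cfk rstbj xgql nku
Hunk 4: at line 3 remove [jwq,gkw,stytl] add [vbi,kcsu,gkxp] -> 12 lines: xsvw tenc vmewp vbi kcsu gkxp gzzw pveh cfk rstbj xgql nku
Final line 6: gkxp

Answer: gkxp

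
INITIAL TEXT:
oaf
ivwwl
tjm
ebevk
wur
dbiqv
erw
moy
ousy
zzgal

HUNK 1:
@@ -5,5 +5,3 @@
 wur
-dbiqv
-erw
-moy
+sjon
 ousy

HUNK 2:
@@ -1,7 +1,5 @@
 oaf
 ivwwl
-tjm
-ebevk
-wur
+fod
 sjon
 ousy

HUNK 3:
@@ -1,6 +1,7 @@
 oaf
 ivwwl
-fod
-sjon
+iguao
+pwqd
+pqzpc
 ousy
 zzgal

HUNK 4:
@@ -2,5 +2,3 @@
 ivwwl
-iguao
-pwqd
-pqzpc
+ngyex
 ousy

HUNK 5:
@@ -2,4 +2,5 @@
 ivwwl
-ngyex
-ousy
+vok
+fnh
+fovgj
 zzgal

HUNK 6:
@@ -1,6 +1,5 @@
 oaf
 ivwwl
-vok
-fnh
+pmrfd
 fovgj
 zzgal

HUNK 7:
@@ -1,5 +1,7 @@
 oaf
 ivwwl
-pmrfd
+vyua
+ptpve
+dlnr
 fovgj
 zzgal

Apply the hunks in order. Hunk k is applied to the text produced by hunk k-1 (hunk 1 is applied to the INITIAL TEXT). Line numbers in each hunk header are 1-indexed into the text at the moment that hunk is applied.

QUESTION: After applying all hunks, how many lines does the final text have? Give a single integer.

Hunk 1: at line 5 remove [dbiqv,erw,moy] add [sjon] -> 8 lines: oaf ivwwl tjm ebevk wur sjon ousy zzgal
Hunk 2: at line 1 remove [tjm,ebevk,wur] add [fod] -> 6 lines: oaf ivwwl fod sjon ousy zzgal
Hunk 3: at line 1 remove [fod,sjon] add [iguao,pwqd,pqzpc] -> 7 lines: oaf ivwwl iguao pwqd pqzpc ousy zzgal
Hunk 4: at line 2 remove [iguao,pwqd,pqzpc] add [ngyex] -> 5 lines: oaf ivwwl ngyex ousy zzgal
Hunk 5: at line 2 remove [ngyex,ousy] add [vok,fnh,fovgj] -> 6 lines: oaf ivwwl vok fnh fovgj zzgal
Hunk 6: at line 1 remove [vok,fnh] add [pmrfd] -> 5 lines: oaf ivwwl pmrfd fovgj zzgal
Hunk 7: at line 1 remove [pmrfd] add [vyua,ptpve,dlnr] -> 7 lines: oaf ivwwl vyua ptpve dlnr fovgj zzgal
Final line count: 7

Answer: 7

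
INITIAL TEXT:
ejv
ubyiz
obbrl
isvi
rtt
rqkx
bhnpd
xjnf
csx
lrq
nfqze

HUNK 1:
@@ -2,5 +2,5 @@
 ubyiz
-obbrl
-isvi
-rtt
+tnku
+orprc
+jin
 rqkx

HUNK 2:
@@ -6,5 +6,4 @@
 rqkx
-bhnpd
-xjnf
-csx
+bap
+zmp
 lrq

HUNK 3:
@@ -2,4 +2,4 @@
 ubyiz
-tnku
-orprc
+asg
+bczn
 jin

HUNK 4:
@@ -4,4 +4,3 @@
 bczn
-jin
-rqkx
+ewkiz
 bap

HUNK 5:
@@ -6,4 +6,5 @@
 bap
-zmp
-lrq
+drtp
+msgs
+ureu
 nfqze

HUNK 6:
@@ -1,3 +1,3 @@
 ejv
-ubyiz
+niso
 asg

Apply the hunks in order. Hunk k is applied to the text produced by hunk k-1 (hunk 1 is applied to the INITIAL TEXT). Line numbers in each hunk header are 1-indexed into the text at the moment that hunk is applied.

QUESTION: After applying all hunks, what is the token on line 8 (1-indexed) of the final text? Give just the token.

Hunk 1: at line 2 remove [obbrl,isvi,rtt] add [tnku,orprc,jin] -> 11 lines: ejv ubyiz tnku orprc jin rqkx bhnpd xjnf csx lrq nfqze
Hunk 2: at line 6 remove [bhnpd,xjnf,csx] add [bap,zmp] -> 10 lines: ejv ubyiz tnku orprc jin rqkx bap zmp lrq nfqze
Hunk 3: at line 2 remove [tnku,orprc] add [asg,bczn] -> 10 lines: ejv ubyiz asg bczn jin rqkx bap zmp lrq nfqze
Hunk 4: at line 4 remove [jin,rqkx] add [ewkiz] -> 9 lines: ejv ubyiz asg bczn ewkiz bap zmp lrq nfqze
Hunk 5: at line 6 remove [zmp,lrq] add [drtp,msgs,ureu] -> 10 lines: ejv ubyiz asg bczn ewkiz bap drtp msgs ureu nfqze
Hunk 6: at line 1 remove [ubyiz] add [niso] -> 10 lines: ejv niso asg bczn ewkiz bap drtp msgs ureu nfqze
Final line 8: msgs

Answer: msgs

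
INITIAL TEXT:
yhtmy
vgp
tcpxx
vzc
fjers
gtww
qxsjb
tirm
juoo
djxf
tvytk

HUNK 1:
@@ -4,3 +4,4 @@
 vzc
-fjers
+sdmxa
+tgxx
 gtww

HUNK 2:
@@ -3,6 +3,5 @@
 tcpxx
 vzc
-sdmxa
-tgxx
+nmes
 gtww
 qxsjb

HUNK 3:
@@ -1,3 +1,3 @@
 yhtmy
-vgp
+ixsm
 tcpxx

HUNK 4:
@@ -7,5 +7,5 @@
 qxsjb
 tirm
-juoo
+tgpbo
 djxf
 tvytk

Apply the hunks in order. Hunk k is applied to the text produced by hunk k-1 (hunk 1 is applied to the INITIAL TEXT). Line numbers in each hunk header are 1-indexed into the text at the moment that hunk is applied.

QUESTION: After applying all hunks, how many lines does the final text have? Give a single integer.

Hunk 1: at line 4 remove [fjers] add [sdmxa,tgxx] -> 12 lines: yhtmy vgp tcpxx vzc sdmxa tgxx gtww qxsjb tirm juoo djxf tvytk
Hunk 2: at line 3 remove [sdmxa,tgxx] add [nmes] -> 11 lines: yhtmy vgp tcpxx vzc nmes gtww qxsjb tirm juoo djxf tvytk
Hunk 3: at line 1 remove [vgp] add [ixsm] -> 11 lines: yhtmy ixsm tcpxx vzc nmes gtww qxsjb tirm juoo djxf tvytk
Hunk 4: at line 7 remove [juoo] add [tgpbo] -> 11 lines: yhtmy ixsm tcpxx vzc nmes gtww qxsjb tirm tgpbo djxf tvytk
Final line count: 11

Answer: 11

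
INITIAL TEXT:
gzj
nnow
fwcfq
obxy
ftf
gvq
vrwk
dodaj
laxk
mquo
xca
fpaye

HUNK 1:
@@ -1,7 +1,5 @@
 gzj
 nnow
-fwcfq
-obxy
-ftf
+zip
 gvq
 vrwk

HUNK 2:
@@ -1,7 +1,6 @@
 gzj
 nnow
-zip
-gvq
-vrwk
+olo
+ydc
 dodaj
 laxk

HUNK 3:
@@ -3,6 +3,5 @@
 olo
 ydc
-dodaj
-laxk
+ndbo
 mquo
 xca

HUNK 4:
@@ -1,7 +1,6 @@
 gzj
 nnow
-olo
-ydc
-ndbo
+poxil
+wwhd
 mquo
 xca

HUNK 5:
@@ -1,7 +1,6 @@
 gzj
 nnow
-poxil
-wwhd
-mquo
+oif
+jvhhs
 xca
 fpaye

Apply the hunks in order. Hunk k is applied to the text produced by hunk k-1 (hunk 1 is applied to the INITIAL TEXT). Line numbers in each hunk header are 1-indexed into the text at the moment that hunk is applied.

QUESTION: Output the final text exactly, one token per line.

Hunk 1: at line 1 remove [fwcfq,obxy,ftf] add [zip] -> 10 lines: gzj nnow zip gvq vrwk dodaj laxk mquo xca fpaye
Hunk 2: at line 1 remove [zip,gvq,vrwk] add [olo,ydc] -> 9 lines: gzj nnow olo ydc dodaj laxk mquo xca fpaye
Hunk 3: at line 3 remove [dodaj,laxk] add [ndbo] -> 8 lines: gzj nnow olo ydc ndbo mquo xca fpaye
Hunk 4: at line 1 remove [olo,ydc,ndbo] add [poxil,wwhd] -> 7 lines: gzj nnow poxil wwhd mquo xca fpaye
Hunk 5: at line 1 remove [poxil,wwhd,mquo] add [oif,jvhhs] -> 6 lines: gzj nnow oif jvhhs xca fpaye

Answer: gzj
nnow
oif
jvhhs
xca
fpaye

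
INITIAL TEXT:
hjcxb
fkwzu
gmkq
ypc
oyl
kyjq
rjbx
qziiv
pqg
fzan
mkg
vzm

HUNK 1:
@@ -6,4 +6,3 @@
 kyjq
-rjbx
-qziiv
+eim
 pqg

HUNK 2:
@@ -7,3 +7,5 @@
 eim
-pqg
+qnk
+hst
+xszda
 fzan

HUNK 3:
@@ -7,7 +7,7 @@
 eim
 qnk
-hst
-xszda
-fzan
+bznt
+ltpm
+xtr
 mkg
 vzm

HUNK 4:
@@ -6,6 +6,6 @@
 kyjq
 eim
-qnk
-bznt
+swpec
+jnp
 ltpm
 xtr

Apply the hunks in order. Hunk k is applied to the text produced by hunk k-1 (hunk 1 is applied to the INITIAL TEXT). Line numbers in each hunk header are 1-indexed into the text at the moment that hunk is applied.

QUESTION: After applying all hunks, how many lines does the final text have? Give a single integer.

Answer: 13

Derivation:
Hunk 1: at line 6 remove [rjbx,qziiv] add [eim] -> 11 lines: hjcxb fkwzu gmkq ypc oyl kyjq eim pqg fzan mkg vzm
Hunk 2: at line 7 remove [pqg] add [qnk,hst,xszda] -> 13 lines: hjcxb fkwzu gmkq ypc oyl kyjq eim qnk hst xszda fzan mkg vzm
Hunk 3: at line 7 remove [hst,xszda,fzan] add [bznt,ltpm,xtr] -> 13 lines: hjcxb fkwzu gmkq ypc oyl kyjq eim qnk bznt ltpm xtr mkg vzm
Hunk 4: at line 6 remove [qnk,bznt] add [swpec,jnp] -> 13 lines: hjcxb fkwzu gmkq ypc oyl kyjq eim swpec jnp ltpm xtr mkg vzm
Final line count: 13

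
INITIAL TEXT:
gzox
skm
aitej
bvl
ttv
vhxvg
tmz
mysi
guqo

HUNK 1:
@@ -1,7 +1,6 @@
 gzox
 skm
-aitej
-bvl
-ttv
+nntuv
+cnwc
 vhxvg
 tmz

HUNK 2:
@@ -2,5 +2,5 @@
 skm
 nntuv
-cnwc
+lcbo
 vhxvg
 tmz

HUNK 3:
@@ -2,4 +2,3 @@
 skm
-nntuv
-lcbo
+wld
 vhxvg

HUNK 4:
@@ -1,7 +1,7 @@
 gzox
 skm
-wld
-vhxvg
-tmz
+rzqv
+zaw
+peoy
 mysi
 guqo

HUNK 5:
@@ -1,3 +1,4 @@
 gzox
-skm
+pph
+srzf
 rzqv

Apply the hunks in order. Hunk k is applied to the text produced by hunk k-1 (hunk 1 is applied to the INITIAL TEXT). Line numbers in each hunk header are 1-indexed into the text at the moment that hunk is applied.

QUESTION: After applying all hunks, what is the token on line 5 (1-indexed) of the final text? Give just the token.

Hunk 1: at line 1 remove [aitej,bvl,ttv] add [nntuv,cnwc] -> 8 lines: gzox skm nntuv cnwc vhxvg tmz mysi guqo
Hunk 2: at line 2 remove [cnwc] add [lcbo] -> 8 lines: gzox skm nntuv lcbo vhxvg tmz mysi guqo
Hunk 3: at line 2 remove [nntuv,lcbo] add [wld] -> 7 lines: gzox skm wld vhxvg tmz mysi guqo
Hunk 4: at line 1 remove [wld,vhxvg,tmz] add [rzqv,zaw,peoy] -> 7 lines: gzox skm rzqv zaw peoy mysi guqo
Hunk 5: at line 1 remove [skm] add [pph,srzf] -> 8 lines: gzox pph srzf rzqv zaw peoy mysi guqo
Final line 5: zaw

Answer: zaw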